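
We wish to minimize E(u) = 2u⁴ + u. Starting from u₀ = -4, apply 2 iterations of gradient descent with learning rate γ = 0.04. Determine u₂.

E′(u) = 8u³ + 1
Step 1: E′(-4) = -511; u₁ = -4 − 0.04·(-511) = 16.44
Step 2: E′(16.44) = 35547.383872; u₂ = 16.44 − 0.04·35547.383872 = -1405.45535488

-1405.45535488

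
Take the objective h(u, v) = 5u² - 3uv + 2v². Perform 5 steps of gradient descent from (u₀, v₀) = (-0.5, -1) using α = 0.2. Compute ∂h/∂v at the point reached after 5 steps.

-1.08608

∇h = (10u - 3v, -3u + 4v)
(u₁, v₁) = (-0.5, -1) − 0.2·(-2, -2.5) = (-0.1, -0.5)
(u₂, v₂) = (-0.1, -0.5) − 0.2·(0.5, -1.7) = (-0.2, -0.16)
(u₃, v₃) = (-0.2, -0.16) − 0.2·(-1.52, -0.04) = (0.104, -0.152)
(u₄, v₄) = (0.104, -0.152) − 0.2·(1.496, -0.92) = (-0.1952, 0.032)
(u₅, v₅) = (-0.1952, 0.032) − 0.2·(-2.048, 0.7136) = (0.2144, -0.11072)
∂h/∂v at (0.2144, -0.11072) = -1.08608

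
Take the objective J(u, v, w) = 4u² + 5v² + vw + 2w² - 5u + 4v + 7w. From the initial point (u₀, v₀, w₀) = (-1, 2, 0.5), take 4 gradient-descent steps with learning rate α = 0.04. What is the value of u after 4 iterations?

0.27755264

∇J = (8u - 5, 10v + w + 4, v + 4w + 7)
(u₁, v₁, w₁) = (-1, 2, 0.5) − 0.04·(-13, 24.5, 11) = (-0.48, 1.02, 0.06)
(u₂, v₂, w₂) = (-0.48, 1.02, 0.06) − 0.04·(-8.84, 14.26, 8.26) = (-0.1264, 0.4496, -0.2704)
(u₃, v₃, w₃) = (-0.1264, 0.4496, -0.2704) − 0.04·(-6.0112, 8.2256, 6.368) = (0.114048, 0.120576, -0.52512)
(u₄, v₄, w₄) = (0.114048, 0.120576, -0.52512) − 0.04·(-4.087616, 4.68064, 5.020096) = (0.27755264, -0.0666496, -0.72592384)
u = 0.27755264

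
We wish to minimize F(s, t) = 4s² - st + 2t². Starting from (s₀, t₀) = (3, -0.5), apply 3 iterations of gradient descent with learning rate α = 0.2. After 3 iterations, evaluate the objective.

2.787328

∇F = (8s - t, -s + 4t)
(s₁, t₁) = (3, -0.5) − 0.2·(24.5, -5) = (-1.9, 0.5)
(s₂, t₂) = (-1.9, 0.5) − 0.2·(-15.7, 3.9) = (1.24, -0.28)
(s₃, t₃) = (1.24, -0.28) − 0.2·(10.2, -2.36) = (-0.8, 0.192)
F(-0.8, 0.192) = 2.787328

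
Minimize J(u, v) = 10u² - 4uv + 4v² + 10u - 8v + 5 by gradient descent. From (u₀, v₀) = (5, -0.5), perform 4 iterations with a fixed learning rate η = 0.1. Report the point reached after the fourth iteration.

(7.9696, -1.6776)

∇J = (20u - 4v + 10, -4u + 8v - 8)
(u₁, v₁) = (5, -0.5) − 0.1·(112, -32) = (-6.2, 2.7)
(u₂, v₂) = (-6.2, 2.7) − 0.1·(-124.8, 38.4) = (6.28, -1.14)
(u₃, v₃) = (6.28, -1.14) − 0.1·(140.16, -42.24) = (-7.736, 3.084)
(u₄, v₄) = (-7.736, 3.084) − 0.1·(-157.056, 47.616) = (7.9696, -1.6776)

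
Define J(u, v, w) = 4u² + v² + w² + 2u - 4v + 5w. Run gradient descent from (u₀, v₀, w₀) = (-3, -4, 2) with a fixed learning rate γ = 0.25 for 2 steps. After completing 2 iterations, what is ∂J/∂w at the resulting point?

2.25

∇J = (8u + 2, 2v - 4, 2w + 5)
(u₁, v₁, w₁) = (-3, -4, 2) − 0.25·(-22, -12, 9) = (2.5, -1, -0.25)
(u₂, v₂, w₂) = (2.5, -1, -0.25) − 0.25·(22, -6, 4.5) = (-3, 0.5, -1.375)
∂J/∂w at (-3, 0.5, -1.375) = 2.25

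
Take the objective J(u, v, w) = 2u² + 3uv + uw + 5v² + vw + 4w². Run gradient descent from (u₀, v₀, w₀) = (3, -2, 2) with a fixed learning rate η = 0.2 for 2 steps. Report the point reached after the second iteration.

(0.68, -0.36, 0.6)

∇J = (4u + 3v + w, 3u + 10v + w, u + v + 8w)
(u₁, v₁, w₁) = (3, -2, 2) − 0.2·(8, -9, 17) = (1.4, -0.2, -1.4)
(u₂, v₂, w₂) = (1.4, -0.2, -1.4) − 0.2·(3.6, 0.8, -10) = (0.68, -0.36, 0.6)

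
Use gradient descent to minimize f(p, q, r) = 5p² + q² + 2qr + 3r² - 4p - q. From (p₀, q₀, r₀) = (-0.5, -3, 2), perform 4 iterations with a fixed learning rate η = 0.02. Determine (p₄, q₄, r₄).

∇f = (10p - 4, 2q + 2r - 1, 2q + 6r)
Step 1: at (-0.5, -3, 2), ∇f = (-9, -3, 6) → (-0.5, -3, 2) − 0.02·(-9, -3, 6) = (-0.32, -2.94, 1.88)
Step 2: at (-0.32, -2.94, 1.88), ∇f = (-7.2, -3.12, 5.4) → (-0.32, -2.94, 1.88) − 0.02·(-7.2, -3.12, 5.4) = (-0.176, -2.8776, 1.772)
Step 3: at (-0.176, -2.8776, 1.772), ∇f = (-5.76, -3.2112, 4.8768) → (-0.176, -2.8776, 1.772) − 0.02·(-5.76, -3.2112, 4.8768) = (-0.0608, -2.813376, 1.674464)
Step 4: at (-0.0608, -2.813376, 1.674464), ∇f = (-4.608, -3.277824, 4.420032) → (-0.0608, -2.813376, 1.674464) − 0.02·(-4.608, -3.277824, 4.420032) = (0.03136, -2.74781952, 1.58606336)

(0.03136, -2.74781952, 1.58606336)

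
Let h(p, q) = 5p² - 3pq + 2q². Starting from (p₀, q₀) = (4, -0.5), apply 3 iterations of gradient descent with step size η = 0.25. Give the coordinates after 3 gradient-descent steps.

∇h = (10p - 3q, -3p + 4q)
Step 1: at (4, -0.5), ∇h = (41.5, -14) → (4, -0.5) − 0.25·(41.5, -14) = (-6.375, 3)
Step 2: at (-6.375, 3), ∇h = (-72.75, 31.125) → (-6.375, 3) − 0.25·(-72.75, 31.125) = (11.8125, -4.78125)
Step 3: at (11.8125, -4.78125), ∇h = (132.46875, -54.5625) → (11.8125, -4.78125) − 0.25·(132.46875, -54.5625) = (-21.3046875, 8.859375)

(-21.3046875, 8.859375)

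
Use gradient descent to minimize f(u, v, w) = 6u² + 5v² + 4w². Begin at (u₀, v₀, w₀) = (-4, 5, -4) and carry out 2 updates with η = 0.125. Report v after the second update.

∇f = (12u, 10v, 8w)
(u₁, v₁, w₁) = (-4, 5, -4) − 0.125·(-48, 50, -32) = (2, -1.25, 0)
(u₂, v₂, w₂) = (2, -1.25, 0) − 0.125·(24, -12.5, 0) = (-1, 0.3125, 0)
v = 0.3125

0.3125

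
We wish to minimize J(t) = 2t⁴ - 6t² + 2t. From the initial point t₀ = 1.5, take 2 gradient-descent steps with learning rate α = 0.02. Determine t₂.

1.21165568

J′(t) = 8t³ - 12t + 2
t₁ = 1.5 − 0.02·11 = 1.28
t₂ = 1.28 − 0.02·3.417216 = 1.21165568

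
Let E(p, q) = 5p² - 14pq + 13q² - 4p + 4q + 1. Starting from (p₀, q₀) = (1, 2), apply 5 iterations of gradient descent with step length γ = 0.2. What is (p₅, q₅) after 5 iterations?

∇E = (10p - 14q - 4, -14p + 26q + 4)
Step 1: at (1, 2), ∇E = (-22, 42) → (1, 2) − 0.2·(-22, 42) = (5.4, -6.4)
Step 2: at (5.4, -6.4), ∇E = (139.6, -238) → (5.4, -6.4) − 0.2·(139.6, -238) = (-22.52, 41.2)
Step 3: at (-22.52, 41.2), ∇E = (-806, 1390.48) → (-22.52, 41.2) − 0.2·(-806, 1390.48) = (138.68, -236.896)
Step 4: at (138.68, -236.896), ∇E = (4699.344, -8096.816) → (138.68, -236.896) − 0.2·(4699.344, -8096.816) = (-801.1888, 1382.4672)
Step 5: at (-801.1888, 1382.4672), ∇E = (-27370.4288, 47164.7904) → (-801.1888, 1382.4672) − 0.2·(-27370.4288, 47164.7904) = (4672.89696, -8050.49088)

(4672.89696, -8050.49088)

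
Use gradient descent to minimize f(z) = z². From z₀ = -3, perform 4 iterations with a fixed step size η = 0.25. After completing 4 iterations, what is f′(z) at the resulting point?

-0.375

f′(z) = 2z
z₁ = -3 − 0.25·(-6) = -1.5
z₂ = -1.5 − 0.25·(-3) = -0.75
z₃ = -0.75 − 0.25·(-1.5) = -0.375
z₄ = -0.375 − 0.25·(-0.75) = -0.1875
f′(z) at (-0.1875) = -0.375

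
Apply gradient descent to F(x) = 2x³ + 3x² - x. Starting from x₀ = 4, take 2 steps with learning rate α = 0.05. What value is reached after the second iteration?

-2.45575

F′(x) = 6x² + 6x - 1
Step 1: F′(4) = 119; x₁ = 4 − 0.05·119 = -1.95
Step 2: F′(-1.95) = 10.115; x₂ = -1.95 − 0.05·10.115 = -2.45575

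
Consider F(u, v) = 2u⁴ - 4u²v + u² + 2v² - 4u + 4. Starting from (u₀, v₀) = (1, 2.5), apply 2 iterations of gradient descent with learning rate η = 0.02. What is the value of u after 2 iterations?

∇F = (8u³ - 8uv + 2u - 4, -4u² + 4v)
Step 1: at (1, 2.5), ∇F = (-14, 6) → (1, 2.5) − 0.02·(-14, 6) = (1.28, 2.38)
Step 2: at (1.28, 2.38), ∇F = (-9.033984, 2.9664) → (1.28, 2.38) − 0.02·(-9.033984, 2.9664) = (1.46067968, 2.320672)
u = 1.46067968

1.46067968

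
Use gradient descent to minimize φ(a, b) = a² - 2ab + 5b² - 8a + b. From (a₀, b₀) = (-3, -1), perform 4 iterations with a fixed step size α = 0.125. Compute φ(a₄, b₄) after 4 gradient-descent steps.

∇φ = (2a - 2b - 8, -2a + 10b + 1)
(a₁, b₁) = (-3, -1) − 0.125·(-12, -3) = (-1.5, -0.625)
(a₂, b₂) = (-1.5, -0.625) − 0.125·(-9.75, -2.25) = (-0.28125, -0.34375)
(a₃, b₃) = (-0.28125, -0.34375) − 0.125·(-7.875, -1.875) = (0.703125, -0.109375)
(a₄, b₄) = (0.703125, -0.109375) − 0.125·(-6.375, -1.5) = (1.5, 0.078125)
φ(1.5, 0.078125) = -9.875732421875

-9.875732421875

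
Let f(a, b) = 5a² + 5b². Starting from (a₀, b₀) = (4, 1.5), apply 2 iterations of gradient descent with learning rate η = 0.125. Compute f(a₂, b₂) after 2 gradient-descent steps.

∇f = (10a, 10b)
(a₁, b₁) = (4, 1.5) − 0.125·(40, 15) = (-1, -0.375)
(a₂, b₂) = (-1, -0.375) − 0.125·(-10, -3.75) = (0.25, 0.09375)
f(0.25, 0.09375) = 0.3564453125

0.3564453125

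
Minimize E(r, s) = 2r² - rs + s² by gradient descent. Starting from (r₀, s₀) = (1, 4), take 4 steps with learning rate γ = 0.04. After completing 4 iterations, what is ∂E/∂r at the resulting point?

0.76640256

∇E = (4r - s, -r + 2s)
(r₁, s₁) = (1, 4) − 0.04·(0, 7) = (1, 3.72)
(r₂, s₂) = (1, 3.72) − 0.04·(0.28, 6.44) = (0.9888, 3.4624)
(r₃, s₃) = (0.9888, 3.4624) − 0.04·(0.4928, 5.936) = (0.969088, 3.22496)
(r₄, s₄) = (0.969088, 3.22496) − 0.04·(0.651392, 5.480832) = (0.94303232, 3.00572672)
∂E/∂r at (0.94303232, 3.00572672) = 0.76640256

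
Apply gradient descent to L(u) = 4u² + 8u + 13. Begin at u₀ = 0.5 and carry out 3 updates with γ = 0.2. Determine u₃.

-1.324

L′(u) = 8u + 8
u₁ = 0.5 − 0.2·12 = -1.9
u₂ = -1.9 − 0.2·(-7.2) = -0.46
u₃ = -0.46 − 0.2·4.32 = -1.324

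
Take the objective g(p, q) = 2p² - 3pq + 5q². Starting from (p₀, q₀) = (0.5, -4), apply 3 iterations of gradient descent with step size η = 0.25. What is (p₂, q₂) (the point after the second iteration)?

(4.78125, -11.8125)

∇g = (4p - 3q, -3p + 10q)
Step 1: at (0.5, -4), ∇g = (14, -41.5) → (0.5, -4) − 0.25·(14, -41.5) = (-3, 6.375)
Step 2: at (-3, 6.375), ∇g = (-31.125, 72.75) → (-3, 6.375) − 0.25·(-31.125, 72.75) = (4.78125, -11.8125)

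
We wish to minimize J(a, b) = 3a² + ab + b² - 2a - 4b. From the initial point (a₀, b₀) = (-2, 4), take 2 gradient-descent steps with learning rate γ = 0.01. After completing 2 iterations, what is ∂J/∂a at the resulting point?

-8.8754

∇J = (6a + b - 2, a + 2b - 4)
(a₁, b₁) = (-2, 4) − 0.01·(-10, 2) = (-1.9, 3.98)
(a₂, b₂) = (-1.9, 3.98) − 0.01·(-9.42, 2.06) = (-1.8058, 3.9594)
∂J/∂a at (-1.8058, 3.9594) = -8.8754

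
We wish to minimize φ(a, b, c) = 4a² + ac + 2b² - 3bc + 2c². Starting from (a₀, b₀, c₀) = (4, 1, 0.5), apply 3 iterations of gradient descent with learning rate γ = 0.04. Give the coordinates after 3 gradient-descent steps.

∇φ = (8a + c, 4b - 3c, a - 3b + 4c)
Step 1: at (4, 1, 0.5), ∇φ = (32.5, 2.5, 3) → (4, 1, 0.5) − 0.04·(32.5, 2.5, 3) = (2.7, 0.9, 0.38)
Step 2: at (2.7, 0.9, 0.38), ∇φ = (21.98, 2.46, 1.52) → (2.7, 0.9, 0.38) − 0.04·(21.98, 2.46, 1.52) = (1.8208, 0.8016, 0.3192)
Step 3: at (1.8208, 0.8016, 0.3192), ∇φ = (14.8856, 2.2488, 0.6928) → (1.8208, 0.8016, 0.3192) − 0.04·(14.8856, 2.2488, 0.6928) = (1.225376, 0.711648, 0.291488)

(1.225376, 0.711648, 0.291488)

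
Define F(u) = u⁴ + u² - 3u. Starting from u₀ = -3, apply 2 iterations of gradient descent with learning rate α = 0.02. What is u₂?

-0.55060032

F′(u) = 4u³ + 2u - 3
Step 1: F′(-3) = -117; u₁ = -3 − 0.02·(-117) = -0.66
Step 2: F′(-0.66) = -5.469984; u₂ = -0.66 − 0.02·(-5.469984) = -0.55060032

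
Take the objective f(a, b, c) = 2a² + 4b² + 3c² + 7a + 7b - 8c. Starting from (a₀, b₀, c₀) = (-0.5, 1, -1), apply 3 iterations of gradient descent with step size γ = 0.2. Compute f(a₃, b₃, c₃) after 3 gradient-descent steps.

∇f = (4a + 7, 8b + 7, 6c - 8)
(a₁, b₁, c₁) = (-0.5, 1, -1) − 0.2·(5, 15, -14) = (-1.5, -2, 1.8)
(a₂, b₂, c₂) = (-1.5, -2, 1.8) − 0.2·(1, -9, 2.8) = (-1.7, -0.2, 1.24)
(a₃, b₃, c₃) = (-1.7, -0.2, 1.24) − 0.2·(0.2, 5.4, -0.56) = (-1.74, -1.28, 1.352)
f(-1.74, -1.28, 1.352) = -13.863488

-13.863488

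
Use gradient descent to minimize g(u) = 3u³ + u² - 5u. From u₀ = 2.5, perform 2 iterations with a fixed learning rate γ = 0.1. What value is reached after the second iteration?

g′(u) = 9u² + 2u - 5
u₁ = 2.5 − 0.1·56.25 = -3.125
u₂ = -3.125 − 0.1·76.640625 = -10.7890625

-10.7890625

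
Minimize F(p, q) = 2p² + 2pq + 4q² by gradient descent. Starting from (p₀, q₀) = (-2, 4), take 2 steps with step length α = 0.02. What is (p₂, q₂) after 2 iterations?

∇F = (4p + 2q, 2p + 8q)
Step 1: at (-2, 4), ∇F = (0, 28) → (-2, 4) − 0.02·(0, 28) = (-2, 3.44)
Step 2: at (-2, 3.44), ∇F = (-1.12, 23.52) → (-2, 3.44) − 0.02·(-1.12, 23.52) = (-1.9776, 2.9696)

(-1.9776, 2.9696)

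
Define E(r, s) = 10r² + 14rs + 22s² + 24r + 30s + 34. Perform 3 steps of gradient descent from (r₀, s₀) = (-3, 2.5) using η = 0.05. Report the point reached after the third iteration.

∇E = (20r + 14s + 24, 14r + 44s + 30)
Step 1: at (-3, 2.5), ∇E = (-1, 98) → (-3, 2.5) − 0.05·(-1, 98) = (-2.95, -2.4)
Step 2: at (-2.95, -2.4), ∇E = (-68.6, -116.9) → (-2.95, -2.4) − 0.05·(-68.6, -116.9) = (0.48, 3.445)
Step 3: at (0.48, 3.445), ∇E = (81.83, 188.3) → (0.48, 3.445) − 0.05·(81.83, 188.3) = (-3.6115, -5.97)

(-3.6115, -5.97)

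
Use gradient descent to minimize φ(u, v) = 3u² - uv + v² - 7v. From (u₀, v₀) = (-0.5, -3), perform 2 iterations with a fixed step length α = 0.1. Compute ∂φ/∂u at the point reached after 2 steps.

-1.5

∇φ = (6u - v, -u + 2v - 7)
Step 1: at (-0.5, -3), ∇φ = (0, -12.5) → (-0.5, -3) − 0.1·(0, -12.5) = (-0.5, -1.75)
Step 2: at (-0.5, -1.75), ∇φ = (-1.25, -10) → (-0.5, -1.75) − 0.1·(-1.25, -10) = (-0.375, -0.75)
∂φ/∂u at (-0.375, -0.75) = -1.5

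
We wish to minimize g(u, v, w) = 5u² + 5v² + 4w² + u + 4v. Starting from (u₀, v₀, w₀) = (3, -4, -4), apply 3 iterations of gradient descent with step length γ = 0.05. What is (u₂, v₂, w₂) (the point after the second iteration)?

∇g = (10u + 1, 10v + 4, 8w)
(u₁, v₁, w₁) = (3, -4, -4) − 0.05·(31, -36, -32) = (1.45, -2.2, -2.4)
(u₂, v₂, w₂) = (1.45, -2.2, -2.4) − 0.05·(15.5, -18, -19.2) = (0.675, -1.3, -1.44)

(0.675, -1.3, -1.44)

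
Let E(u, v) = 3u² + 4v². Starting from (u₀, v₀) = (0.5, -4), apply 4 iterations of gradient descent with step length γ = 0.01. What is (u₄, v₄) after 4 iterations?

∇E = (6u, 8v)
Step 1: at (0.5, -4), ∇E = (3, -32) → (0.5, -4) − 0.01·(3, -32) = (0.47, -3.68)
Step 2: at (0.47, -3.68), ∇E = (2.82, -29.44) → (0.47, -3.68) − 0.01·(2.82, -29.44) = (0.4418, -3.3856)
Step 3: at (0.4418, -3.3856), ∇E = (2.6508, -27.0848) → (0.4418, -3.3856) − 0.01·(2.6508, -27.0848) = (0.415292, -3.114752)
Step 4: at (0.415292, -3.114752), ∇E = (2.491752, -24.918016) → (0.415292, -3.114752) − 0.01·(2.491752, -24.918016) = (0.39037448, -2.86557184)

(0.39037448, -2.86557184)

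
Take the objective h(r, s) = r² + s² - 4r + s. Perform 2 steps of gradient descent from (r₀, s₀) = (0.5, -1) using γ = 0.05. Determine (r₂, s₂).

∇h = (2r - 4, 2s + 1)
Step 1: at (0.5, -1), ∇h = (-3, -1) → (0.5, -1) − 0.05·(-3, -1) = (0.65, -0.95)
Step 2: at (0.65, -0.95), ∇h = (-2.7, -0.9) → (0.65, -0.95) − 0.05·(-2.7, -0.9) = (0.785, -0.905)

(0.785, -0.905)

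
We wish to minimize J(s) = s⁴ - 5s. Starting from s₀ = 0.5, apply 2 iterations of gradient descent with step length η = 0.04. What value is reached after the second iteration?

J′(s) = 4s³ - 5
Step 1: J′(0.5) = -4.5; s₁ = 0.5 − 0.04·(-4.5) = 0.68
Step 2: J′(0.68) = -3.742272; s₂ = 0.68 − 0.04·(-3.742272) = 0.82969088

0.82969088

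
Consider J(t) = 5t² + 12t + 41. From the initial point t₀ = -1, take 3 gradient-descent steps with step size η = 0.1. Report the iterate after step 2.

J′(t) = 10t + 12
Step 1: J′(-1) = 2; t₁ = -1 − 0.1·2 = -1.2
Step 2: J′(-1.2) = 0; t₂ = -1.2 − 0.1·0 = -1.2

-1.2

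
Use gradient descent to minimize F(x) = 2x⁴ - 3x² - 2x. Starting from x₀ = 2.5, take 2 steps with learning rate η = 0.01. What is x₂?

1.29613696

F′(x) = 8x³ - 6x - 2
x₁ = 2.5 − 0.01·108 = 1.42
x₂ = 1.42 − 0.01·12.386304 = 1.29613696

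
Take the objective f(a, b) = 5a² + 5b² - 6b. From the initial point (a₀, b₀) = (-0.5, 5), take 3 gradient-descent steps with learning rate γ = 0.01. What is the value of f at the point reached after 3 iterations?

50.30779005

∇f = (10a, 10b - 6)
Step 1: at (-0.5, 5), ∇f = (-5, 44) → (-0.5, 5) − 0.01·(-5, 44) = (-0.45, 4.56)
Step 2: at (-0.45, 4.56), ∇f = (-4.5, 39.6) → (-0.45, 4.56) − 0.01·(-4.5, 39.6) = (-0.405, 4.164)
Step 3: at (-0.405, 4.164), ∇f = (-4.05, 35.64) → (-0.405, 4.164) − 0.01·(-4.05, 35.64) = (-0.3645, 3.8076)
f(-0.3645, 3.8076) = 50.30779005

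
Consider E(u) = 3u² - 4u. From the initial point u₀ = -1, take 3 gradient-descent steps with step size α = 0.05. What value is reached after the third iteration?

E′(u) = 6u - 4
u₁ = -1 − 0.05·(-10) = -0.5
u₂ = -0.5 − 0.05·(-7) = -0.15
u₃ = -0.15 − 0.05·(-4.9) = 0.095

0.095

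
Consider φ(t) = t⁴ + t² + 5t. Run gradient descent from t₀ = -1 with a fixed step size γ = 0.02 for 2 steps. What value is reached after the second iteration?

-0.96550464

φ′(t) = 4t³ + 2t + 5
t₁ = -1 − 0.02·(-1) = -0.98
t₂ = -0.98 − 0.02·(-0.724768) = -0.96550464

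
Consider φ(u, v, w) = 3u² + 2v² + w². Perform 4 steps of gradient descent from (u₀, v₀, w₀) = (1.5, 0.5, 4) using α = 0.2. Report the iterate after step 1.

(-0.3, 0.1, 2.4)

∇φ = (6u, 4v, 2w)
Step 1: at (1.5, 0.5, 4), ∇φ = (9, 2, 8) → (1.5, 0.5, 4) − 0.2·(9, 2, 8) = (-0.3, 0.1, 2.4)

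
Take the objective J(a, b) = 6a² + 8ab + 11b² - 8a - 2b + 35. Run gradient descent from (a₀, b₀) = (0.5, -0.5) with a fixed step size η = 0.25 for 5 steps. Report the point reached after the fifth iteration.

∇J = (12a + 8b - 8, 8a + 22b - 2)
(a₁, b₁) = (0.5, -0.5) − 0.25·(-6, -9) = (2, 1.75)
(a₂, b₂) = (2, 1.75) − 0.25·(30, 52.5) = (-5.5, -11.375)
(a₃, b₃) = (-5.5, -11.375) − 0.25·(-165, -296.25) = (35.75, 62.6875)
(a₄, b₄) = (35.75, 62.6875) − 0.25·(922.5, 1663.125) = (-194.875, -353.09375)
(a₅, b₅) = (-194.875, -353.09375) − 0.25·(-5171.25, -9329.0625) = (1097.9375, 1979.171875)

(1097.9375, 1979.171875)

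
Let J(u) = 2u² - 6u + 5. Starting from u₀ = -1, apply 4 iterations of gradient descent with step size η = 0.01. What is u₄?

-0.6233664

J′(u) = 4u - 6
Step 1: J′(-1) = -10; u₁ = -1 − 0.01·(-10) = -0.9
Step 2: J′(-0.9) = -9.6; u₂ = -0.9 − 0.01·(-9.6) = -0.804
Step 3: J′(-0.804) = -9.216; u₃ = -0.804 − 0.01·(-9.216) = -0.71184
Step 4: J′(-0.71184) = -8.84736; u₄ = -0.71184 − 0.01·(-8.84736) = -0.6233664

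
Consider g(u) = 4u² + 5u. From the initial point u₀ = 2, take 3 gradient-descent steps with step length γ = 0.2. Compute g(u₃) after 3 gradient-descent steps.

-0.276544

g′(u) = 8u + 5
Step 1: g′(2) = 21; u₁ = 2 − 0.2·21 = -2.2
Step 2: g′(-2.2) = -12.6; u₂ = -2.2 − 0.2·(-12.6) = 0.32
Step 3: g′(0.32) = 7.56; u₃ = 0.32 − 0.2·7.56 = -1.192
g(-1.192) = -0.276544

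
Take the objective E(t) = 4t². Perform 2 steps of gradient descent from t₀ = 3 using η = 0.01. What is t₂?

E′(t) = 8t
Step 1: E′(3) = 24; t₁ = 3 − 0.01·24 = 2.76
Step 2: E′(2.76) = 22.08; t₂ = 2.76 − 0.01·22.08 = 2.5392

2.5392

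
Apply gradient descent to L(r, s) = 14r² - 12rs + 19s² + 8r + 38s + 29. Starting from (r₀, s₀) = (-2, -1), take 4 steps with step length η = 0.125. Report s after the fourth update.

364.15625

∇L = (28r - 12s + 8, -12r + 38s + 38)
(r₁, s₁) = (-2, -1) − 0.125·(-36, 24) = (2.5, -4)
(r₂, s₂) = (2.5, -4) − 0.125·(126, -144) = (-13.25, 14)
(r₃, s₃) = (-13.25, 14) − 0.125·(-531, 729) = (53.125, -77.125)
(r₄, s₄) = (53.125, -77.125) − 0.125·(2421, -3530.25) = (-249.5, 364.15625)
s = 364.15625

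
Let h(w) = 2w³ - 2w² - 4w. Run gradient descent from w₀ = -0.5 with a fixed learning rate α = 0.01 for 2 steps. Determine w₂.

h′(w) = 6w² - 4w - 4
w₁ = -0.5 − 0.01·(-0.5) = -0.495
w₂ = -0.495 − 0.01·(-0.54985) = -0.4895015

-0.4895015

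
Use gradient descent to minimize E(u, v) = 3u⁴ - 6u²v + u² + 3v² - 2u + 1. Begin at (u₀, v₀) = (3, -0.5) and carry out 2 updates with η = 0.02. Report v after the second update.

∇E = (12u³ - 12uv + 2u - 2, -6u² + 6v)
Step 1: at (3, -0.5), ∇E = (346, -57) → (3, -0.5) − 0.02·(346, -57) = (-3.92, 0.64)
Step 2: at (-3.92, 0.64), ∇E = (-702.569856, -88.3584) → (-3.92, 0.64) − 0.02·(-702.569856, -88.3584) = (10.13139712, 2.407168)
v = 2.407168

2.407168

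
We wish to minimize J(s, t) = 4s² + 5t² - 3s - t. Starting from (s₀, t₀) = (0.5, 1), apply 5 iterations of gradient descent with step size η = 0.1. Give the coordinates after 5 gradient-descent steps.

∇J = (8s - 3, 10t - 1)
Step 1: at (0.5, 1), ∇J = (1, 9) → (0.5, 1) − 0.1·(1, 9) = (0.4, 0.1)
Step 2: at (0.4, 0.1), ∇J = (0.2, 0) → (0.4, 0.1) − 0.1·(0.2, 0) = (0.38, 0.1)
Step 3: at (0.38, 0.1), ∇J = (0.04, 0) → (0.38, 0.1) − 0.1·(0.04, 0) = (0.376, 0.1)
Step 4: at (0.376, 0.1), ∇J = (0.008, 0) → (0.376, 0.1) − 0.1·(0.008, 0) = (0.3752, 0.1)
Step 5: at (0.3752, 0.1), ∇J = (0.0016, 0) → (0.3752, 0.1) − 0.1·(0.0016, 0) = (0.37504, 0.1)

(0.37504, 0.1)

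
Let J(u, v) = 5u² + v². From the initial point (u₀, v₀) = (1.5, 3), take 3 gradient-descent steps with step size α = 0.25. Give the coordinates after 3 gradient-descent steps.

(-5.0625, 0.375)

∇J = (10u, 2v)
(u₁, v₁) = (1.5, 3) − 0.25·(15, 6) = (-2.25, 1.5)
(u₂, v₂) = (-2.25, 1.5) − 0.25·(-22.5, 3) = (3.375, 0.75)
(u₃, v₃) = (3.375, 0.75) − 0.25·(33.75, 1.5) = (-5.0625, 0.375)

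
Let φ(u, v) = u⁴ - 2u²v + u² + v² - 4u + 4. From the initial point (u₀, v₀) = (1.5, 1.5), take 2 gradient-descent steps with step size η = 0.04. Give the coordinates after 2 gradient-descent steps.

∇φ = (4u³ - 4uv + 2u - 4, -2u² + 2v)
Step 1: at (1.5, 1.5), ∇φ = (3.5, -1.5) → (1.5, 1.5) − 0.04·(3.5, -1.5) = (1.36, 1.56)
Step 2: at (1.36, 1.56), ∇φ = (0.295424, -0.5792) → (1.36, 1.56) − 0.04·(0.295424, -0.5792) = (1.34818304, 1.583168)

(1.34818304, 1.583168)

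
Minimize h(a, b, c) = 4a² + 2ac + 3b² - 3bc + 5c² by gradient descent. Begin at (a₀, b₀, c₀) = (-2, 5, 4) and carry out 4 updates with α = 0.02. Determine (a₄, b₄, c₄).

∇h = (8a + 2c, 6b - 3c, 2a - 3b + 10c)
Step 1: at (-2, 5, 4), ∇h = (-8, 18, 21) → (-2, 5, 4) − 0.02·(-8, 18, 21) = (-1.84, 4.64, 3.58)
Step 2: at (-1.84, 4.64, 3.58), ∇h = (-7.56, 17.1, 18.2) → (-1.84, 4.64, 3.58) − 0.02·(-7.56, 17.1, 18.2) = (-1.6888, 4.298, 3.216)
Step 3: at (-1.6888, 4.298, 3.216), ∇h = (-7.0784, 16.14, 15.8884) → (-1.6888, 4.298, 3.216) − 0.02·(-7.0784, 16.14, 15.8884) = (-1.547232, 3.9752, 2.898232)
Step 4: at (-1.547232, 3.9752, 2.898232), ∇h = (-6.581392, 15.156504, 13.962256) → (-1.547232, 3.9752, 2.898232) − 0.02·(-6.581392, 15.156504, 13.962256) = (-1.41560416, 3.67206992, 2.61898688)

(-1.41560416, 3.67206992, 2.61898688)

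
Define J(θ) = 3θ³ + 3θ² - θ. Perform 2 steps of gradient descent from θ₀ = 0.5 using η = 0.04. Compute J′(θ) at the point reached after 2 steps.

J′(θ) = 9θ² + 6θ - 1
Step 1: J′(0.5) = 4.25; θ₁ = 0.5 − 0.04·4.25 = 0.33
Step 2: J′(0.33) = 1.9601; θ₂ = 0.33 − 0.04·1.9601 = 0.251596
J′(θ) at (0.251596) = 1.079280924944

1.079280924944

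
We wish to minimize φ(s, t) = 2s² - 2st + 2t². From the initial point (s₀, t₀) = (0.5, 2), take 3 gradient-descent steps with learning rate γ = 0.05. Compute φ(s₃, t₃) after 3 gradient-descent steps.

∇φ = (4s - 2t, -2s + 4t)
(s₁, t₁) = (0.5, 2) − 0.05·(-2, 7) = (0.6, 1.65)
(s₂, t₂) = (0.6, 1.65) − 0.05·(-0.9, 5.4) = (0.645, 1.38)
(s₃, t₃) = (0.645, 1.38) − 0.05·(-0.18, 4.23) = (0.654, 1.1685)
φ(0.654, 1.1685) = 2.0578185

2.0578185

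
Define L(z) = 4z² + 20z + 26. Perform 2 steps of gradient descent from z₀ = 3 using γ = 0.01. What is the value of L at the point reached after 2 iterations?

L′(z) = 8z + 20
Step 1: L′(3) = 44; z₁ = 3 − 0.01·44 = 2.56
Step 2: L′(2.56) = 40.48; z₂ = 2.56 − 0.01·40.48 = 2.1552
L(2.1552) = 87.68354816

87.68354816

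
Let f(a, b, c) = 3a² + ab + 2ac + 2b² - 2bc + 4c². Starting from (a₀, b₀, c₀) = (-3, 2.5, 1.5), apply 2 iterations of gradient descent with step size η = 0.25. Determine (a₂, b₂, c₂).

(-1.0625, 0.59375, -0.5625)

∇f = (6a + b + 2c, a + 4b - 2c, 2a - 2b + 8c)
Step 1: at (-3, 2.5, 1.5), ∇f = (-12.5, 4, 1) → (-3, 2.5, 1.5) − 0.25·(-12.5, 4, 1) = (0.125, 1.5, 1.25)
Step 2: at (0.125, 1.5, 1.25), ∇f = (4.75, 3.625, 7.25) → (0.125, 1.5, 1.25) − 0.25·(4.75, 3.625, 7.25) = (-1.0625, 0.59375, -0.5625)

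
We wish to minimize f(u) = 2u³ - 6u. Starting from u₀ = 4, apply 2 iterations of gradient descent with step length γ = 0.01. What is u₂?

2.5834

f′(u) = 6u² - 6
Step 1: f′(4) = 90; u₁ = 4 − 0.01·90 = 3.1
Step 2: f′(3.1) = 51.66; u₂ = 3.1 − 0.01·51.66 = 2.5834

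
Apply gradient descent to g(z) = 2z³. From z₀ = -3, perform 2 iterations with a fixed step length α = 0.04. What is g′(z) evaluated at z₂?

800.434958524416

g′(z) = 6z²
Step 1: g′(-3) = 54; z₁ = -3 − 0.04·54 = -5.16
Step 2: g′(-5.16) = 159.7536; z₂ = -5.16 − 0.04·159.7536 = -11.550144
g′(z) at (-11.550144) = 800.434958524416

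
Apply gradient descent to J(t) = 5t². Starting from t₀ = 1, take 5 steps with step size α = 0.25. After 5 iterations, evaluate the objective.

J′(t) = 10t
Step 1: J′(1) = 10; t₁ = 1 − 0.25·10 = -1.5
Step 2: J′(-1.5) = -15; t₂ = -1.5 − 0.25·(-15) = 2.25
Step 3: J′(2.25) = 22.5; t₃ = 2.25 − 0.25·22.5 = -3.375
Step 4: J′(-3.375) = -33.75; t₄ = -3.375 − 0.25·(-33.75) = 5.0625
Step 5: J′(5.0625) = 50.625; t₅ = 5.0625 − 0.25·50.625 = -7.59375
J(-7.59375) = 288.3251953125

288.3251953125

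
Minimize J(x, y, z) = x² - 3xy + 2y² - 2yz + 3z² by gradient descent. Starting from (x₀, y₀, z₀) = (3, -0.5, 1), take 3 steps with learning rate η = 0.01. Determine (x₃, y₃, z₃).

∇J = (2x - 3y, -3x + 4y - 2z, -2y + 6z)
Step 1: at (3, -0.5, 1), ∇J = (7.5, -13, 7) → (3, -0.5, 1) − 0.01·(7.5, -13, 7) = (2.925, -0.37, 0.93)
Step 2: at (2.925, -0.37, 0.93), ∇J = (6.96, -12.115, 6.32) → (2.925, -0.37, 0.93) − 0.01·(6.96, -12.115, 6.32) = (2.8554, -0.24885, 0.8668)
Step 3: at (2.8554, -0.24885, 0.8668), ∇J = (6.45735, -11.2952, 5.6985) → (2.8554, -0.24885, 0.8668) − 0.01·(6.45735, -11.2952, 5.6985) = (2.7908265, -0.135898, 0.809815)

(2.7908265, -0.135898, 0.809815)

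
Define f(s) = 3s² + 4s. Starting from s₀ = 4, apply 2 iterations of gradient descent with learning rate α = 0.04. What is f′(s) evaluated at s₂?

f′(s) = 6s + 4
Step 1: f′(4) = 28; s₁ = 4 − 0.04·28 = 2.88
Step 2: f′(2.88) = 21.28; s₂ = 2.88 − 0.04·21.28 = 2.0288
f′(s) at (2.0288) = 16.1728

16.1728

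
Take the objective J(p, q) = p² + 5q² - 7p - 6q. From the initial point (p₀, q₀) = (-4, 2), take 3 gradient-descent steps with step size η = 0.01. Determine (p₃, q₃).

∇J = (2p - 7, 10q - 6)
Step 1: at (-4, 2), ∇J = (-15, 14) → (-4, 2) − 0.01·(-15, 14) = (-3.85, 1.86)
Step 2: at (-3.85, 1.86), ∇J = (-14.7, 12.6) → (-3.85, 1.86) − 0.01·(-14.7, 12.6) = (-3.703, 1.734)
Step 3: at (-3.703, 1.734), ∇J = (-14.406, 11.34) → (-3.703, 1.734) − 0.01·(-14.406, 11.34) = (-3.55894, 1.6206)

(-3.55894, 1.6206)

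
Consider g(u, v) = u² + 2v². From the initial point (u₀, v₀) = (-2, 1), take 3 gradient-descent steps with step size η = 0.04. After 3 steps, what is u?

∇g = (2u, 4v)
(u₁, v₁) = (-2, 1) − 0.04·(-4, 4) = (-1.84, 0.84)
(u₂, v₂) = (-1.84, 0.84) − 0.04·(-3.68, 3.36) = (-1.6928, 0.7056)
(u₃, v₃) = (-1.6928, 0.7056) − 0.04·(-3.3856, 2.8224) = (-1.557376, 0.592704)
u = -1.557376

-1.557376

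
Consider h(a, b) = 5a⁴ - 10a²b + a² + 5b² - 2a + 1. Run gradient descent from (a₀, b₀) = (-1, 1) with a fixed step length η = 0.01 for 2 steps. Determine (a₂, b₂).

∇h = (20a³ - 20ab + 2a - 2, -10a² + 10b)
Step 1: at (-1, 1), ∇h = (-4, 0) → (-1, 1) − 0.01·(-4, 0) = (-0.96, 1)
Step 2: at (-0.96, 1), ∇h = (-2.41472, 0.784) → (-0.96, 1) − 0.01·(-2.41472, 0.784) = (-0.9358528, 0.99216)

(-0.9358528, 0.99216)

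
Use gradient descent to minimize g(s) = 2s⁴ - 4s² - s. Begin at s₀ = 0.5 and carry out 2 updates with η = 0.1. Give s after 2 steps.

1.1368

g′(s) = 8s³ - 8s - 1
Step 1: g′(0.5) = -4; s₁ = 0.5 − 0.1·(-4) = 0.9
Step 2: g′(0.9) = -2.368; s₂ = 0.9 − 0.1·(-2.368) = 1.1368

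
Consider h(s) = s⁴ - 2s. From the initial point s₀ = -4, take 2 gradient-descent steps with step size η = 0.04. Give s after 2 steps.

-33.98975488

h′(s) = 4s³ - 2
Step 1: h′(-4) = -258; s₁ = -4 − 0.04·(-258) = 6.32
Step 2: h′(6.32) = 1007.743872; s₂ = 6.32 − 0.04·1007.743872 = -33.98975488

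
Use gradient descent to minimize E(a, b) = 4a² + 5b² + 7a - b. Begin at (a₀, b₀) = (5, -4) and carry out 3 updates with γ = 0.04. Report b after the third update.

-0.7856

∇E = (8a + 7, 10b - 1)
Step 1: at (5, -4), ∇E = (47, -41) → (5, -4) − 0.04·(47, -41) = (3.12, -2.36)
Step 2: at (3.12, -2.36), ∇E = (31.96, -24.6) → (3.12, -2.36) − 0.04·(31.96, -24.6) = (1.8416, -1.376)
Step 3: at (1.8416, -1.376), ∇E = (21.7328, -14.76) → (1.8416, -1.376) − 0.04·(21.7328, -14.76) = (0.972288, -0.7856)
b = -0.7856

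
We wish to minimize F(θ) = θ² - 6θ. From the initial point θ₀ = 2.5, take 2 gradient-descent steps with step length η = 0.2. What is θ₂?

2.82

F′(θ) = 2θ - 6
θ₁ = 2.5 − 0.2·(-1) = 2.7
θ₂ = 2.7 − 0.2·(-0.6) = 2.82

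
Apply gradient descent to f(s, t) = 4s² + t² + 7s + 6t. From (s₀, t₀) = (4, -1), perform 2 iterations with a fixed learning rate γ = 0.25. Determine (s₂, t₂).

∇f = (8s + 7, 2t + 6)
(s₁, t₁) = (4, -1) − 0.25·(39, 4) = (-5.75, -2)
(s₂, t₂) = (-5.75, -2) − 0.25·(-39, 2) = (4, -2.5)

(4, -2.5)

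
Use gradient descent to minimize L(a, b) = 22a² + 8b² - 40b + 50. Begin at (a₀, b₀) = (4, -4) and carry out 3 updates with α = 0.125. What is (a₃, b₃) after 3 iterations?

(-364.5, 9)

∇L = (44a, 16b - 40)
(a₁, b₁) = (4, -4) − 0.125·(176, -104) = (-18, 9)
(a₂, b₂) = (-18, 9) − 0.125·(-792, 104) = (81, -4)
(a₃, b₃) = (81, -4) − 0.125·(3564, -104) = (-364.5, 9)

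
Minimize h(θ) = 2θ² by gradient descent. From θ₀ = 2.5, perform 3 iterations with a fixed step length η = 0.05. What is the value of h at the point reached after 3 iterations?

h′(θ) = 4θ
Step 1: h′(2.5) = 10; θ₁ = 2.5 − 0.05·10 = 2
Step 2: h′(2) = 8; θ₂ = 2 − 0.05·8 = 1.6
Step 3: h′(1.6) = 6.4; θ₃ = 1.6 − 0.05·6.4 = 1.28
h(1.28) = 3.2768

3.2768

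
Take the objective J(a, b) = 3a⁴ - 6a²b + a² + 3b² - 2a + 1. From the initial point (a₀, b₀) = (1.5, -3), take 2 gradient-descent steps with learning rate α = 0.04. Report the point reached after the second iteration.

(5.87710464, -0.030624)

∇J = (12a³ - 12ab + 2a - 2, -6a² + 6b)
Step 1: at (1.5, -3), ∇J = (95.5, -31.5) → (1.5, -3) − 0.04·(95.5, -31.5) = (-2.32, -1.74)
Step 2: at (-2.32, -1.74), ∇J = (-204.927616, -42.7344) → (-2.32, -1.74) − 0.04·(-204.927616, -42.7344) = (5.87710464, -0.030624)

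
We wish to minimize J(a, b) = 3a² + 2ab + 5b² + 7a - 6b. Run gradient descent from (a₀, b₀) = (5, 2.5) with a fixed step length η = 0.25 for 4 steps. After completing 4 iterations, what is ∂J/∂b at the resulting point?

∇J = (6a + 2b + 7, 2a + 10b - 6)
(a₁, b₁) = (5, 2.5) − 0.25·(42, 29) = (-5.5, -4.75)
(a₂, b₂) = (-5.5, -4.75) − 0.25·(-35.5, -64.5) = (3.375, 11.375)
(a₃, b₃) = (3.375, 11.375) − 0.25·(50, 114.5) = (-9.125, -17.25)
(a₄, b₄) = (-9.125, -17.25) − 0.25·(-82.25, -196.75) = (11.4375, 31.9375)
∂J/∂b at (11.4375, 31.9375) = 336.25

336.25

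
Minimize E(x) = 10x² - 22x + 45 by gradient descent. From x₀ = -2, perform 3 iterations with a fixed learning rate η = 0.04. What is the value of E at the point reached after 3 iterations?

32.9061504

E′(x) = 20x - 22
Step 1: E′(-2) = -62; x₁ = -2 − 0.04·(-62) = 0.48
Step 2: E′(0.48) = -12.4; x₂ = 0.48 − 0.04·(-12.4) = 0.976
Step 3: E′(0.976) = -2.48; x₃ = 0.976 − 0.04·(-2.48) = 1.0752
E(1.0752) = 32.9061504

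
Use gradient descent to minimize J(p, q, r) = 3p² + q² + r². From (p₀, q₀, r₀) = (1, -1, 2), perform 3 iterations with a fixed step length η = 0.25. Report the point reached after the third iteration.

(-0.125, -0.125, 0.25)

∇J = (6p, 2q, 2r)
(p₁, q₁, r₁) = (1, -1, 2) − 0.25·(6, -2, 4) = (-0.5, -0.5, 1)
(p₂, q₂, r₂) = (-0.5, -0.5, 1) − 0.25·(-3, -1, 2) = (0.25, -0.25, 0.5)
(p₃, q₃, r₃) = (0.25, -0.25, 0.5) − 0.25·(1.5, -0.5, 1) = (-0.125, -0.125, 0.25)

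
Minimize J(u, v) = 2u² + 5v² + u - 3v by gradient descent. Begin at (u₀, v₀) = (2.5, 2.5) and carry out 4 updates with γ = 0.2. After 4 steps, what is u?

∇J = (4u + 1, 10v - 3)
(u₁, v₁) = (2.5, 2.5) − 0.2·(11, 22) = (0.3, -1.9)
(u₂, v₂) = (0.3, -1.9) − 0.2·(2.2, -22) = (-0.14, 2.5)
(u₃, v₃) = (-0.14, 2.5) − 0.2·(0.44, 22) = (-0.228, -1.9)
(u₄, v₄) = (-0.228, -1.9) − 0.2·(0.088, -22) = (-0.2456, 2.5)
u = -0.2456

-0.2456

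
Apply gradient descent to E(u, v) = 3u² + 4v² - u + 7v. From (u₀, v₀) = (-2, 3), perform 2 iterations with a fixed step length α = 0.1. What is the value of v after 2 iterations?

-0.72

∇E = (6u - 1, 8v + 7)
(u₁, v₁) = (-2, 3) − 0.1·(-13, 31) = (-0.7, -0.1)
(u₂, v₂) = (-0.7, -0.1) − 0.1·(-5.2, 6.2) = (-0.18, -0.72)
v = -0.72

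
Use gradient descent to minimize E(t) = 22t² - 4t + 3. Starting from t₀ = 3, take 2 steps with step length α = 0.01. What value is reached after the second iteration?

E′(t) = 44t - 4
Step 1: E′(3) = 128; t₁ = 3 − 0.01·128 = 1.72
Step 2: E′(1.72) = 71.68; t₂ = 1.72 − 0.01·71.68 = 1.0032

1.0032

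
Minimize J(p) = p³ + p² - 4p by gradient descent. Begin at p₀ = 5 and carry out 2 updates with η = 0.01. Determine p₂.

3.619517

J′(p) = 3p² + 2p - 4
p₁ = 5 − 0.01·81 = 4.19
p₂ = 4.19 − 0.01·57.0483 = 3.619517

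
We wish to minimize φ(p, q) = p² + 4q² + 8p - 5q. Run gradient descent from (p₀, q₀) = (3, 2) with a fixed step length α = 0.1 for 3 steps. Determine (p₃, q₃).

∇φ = (2p + 8, 8q - 5)
Step 1: at (3, 2), ∇φ = (14, 11) → (3, 2) − 0.1·(14, 11) = (1.6, 0.9)
Step 2: at (1.6, 0.9), ∇φ = (11.2, 2.2) → (1.6, 0.9) − 0.1·(11.2, 2.2) = (0.48, 0.68)
Step 3: at (0.48, 0.68), ∇φ = (8.96, 0.44) → (0.48, 0.68) − 0.1·(8.96, 0.44) = (-0.416, 0.636)

(-0.416, 0.636)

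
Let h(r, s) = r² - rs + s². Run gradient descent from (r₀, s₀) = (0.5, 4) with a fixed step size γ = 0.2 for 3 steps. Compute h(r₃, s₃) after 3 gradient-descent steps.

1.364736

∇h = (2r - s, -r + 2s)
(r₁, s₁) = (0.5, 4) − 0.2·(-3, 7.5) = (1.1, 2.5)
(r₂, s₂) = (1.1, 2.5) − 0.2·(-0.3, 3.9) = (1.16, 1.72)
(r₃, s₃) = (1.16, 1.72) − 0.2·(0.6, 2.28) = (1.04, 1.264)
h(1.04, 1.264) = 1.364736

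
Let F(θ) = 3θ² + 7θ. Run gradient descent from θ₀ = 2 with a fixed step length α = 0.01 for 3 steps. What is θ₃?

F′(θ) = 6θ + 7
Step 1: F′(2) = 19; θ₁ = 2 − 0.01·19 = 1.81
Step 2: F′(1.81) = 17.86; θ₂ = 1.81 − 0.01·17.86 = 1.6314
Step 3: F′(1.6314) = 16.7884; θ₃ = 1.6314 − 0.01·16.7884 = 1.463516

1.463516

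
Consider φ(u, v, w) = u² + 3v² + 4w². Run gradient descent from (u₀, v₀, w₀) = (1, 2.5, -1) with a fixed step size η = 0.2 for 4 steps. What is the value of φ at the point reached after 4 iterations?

0.0840288

∇φ = (2u, 6v, 8w)
Step 1: at (1, 2.5, -1), ∇φ = (2, 15, -8) → (1, 2.5, -1) − 0.2·(2, 15, -8) = (0.6, -0.5, 0.6)
Step 2: at (0.6, -0.5, 0.6), ∇φ = (1.2, -3, 4.8) → (0.6, -0.5, 0.6) − 0.2·(1.2, -3, 4.8) = (0.36, 0.1, -0.36)
Step 3: at (0.36, 0.1, -0.36), ∇φ = (0.72, 0.6, -2.88) → (0.36, 0.1, -0.36) − 0.2·(0.72, 0.6, -2.88) = (0.216, -0.02, 0.216)
Step 4: at (0.216, -0.02, 0.216), ∇φ = (0.432, -0.12, 1.728) → (0.216, -0.02, 0.216) − 0.2·(0.432, -0.12, 1.728) = (0.1296, 0.004, -0.1296)
φ(0.1296, 0.004, -0.1296) = 0.0840288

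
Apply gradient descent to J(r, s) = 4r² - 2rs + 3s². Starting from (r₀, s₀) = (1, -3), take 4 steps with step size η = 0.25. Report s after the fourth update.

-3.75

∇J = (8r - 2s, -2r + 6s)
Step 1: at (1, -3), ∇J = (14, -20) → (1, -3) − 0.25·(14, -20) = (-2.5, 2)
Step 2: at (-2.5, 2), ∇J = (-24, 17) → (-2.5, 2) − 0.25·(-24, 17) = (3.5, -2.25)
Step 3: at (3.5, -2.25), ∇J = (32.5, -20.5) → (3.5, -2.25) − 0.25·(32.5, -20.5) = (-4.625, 2.875)
Step 4: at (-4.625, 2.875), ∇J = (-42.75, 26.5) → (-4.625, 2.875) − 0.25·(-42.75, 26.5) = (6.0625, -3.75)
s = -3.75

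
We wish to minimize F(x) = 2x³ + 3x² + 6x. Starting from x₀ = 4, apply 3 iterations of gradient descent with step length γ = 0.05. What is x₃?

F′(x) = 6x² + 6x + 6
Step 1: F′(4) = 126; x₁ = 4 − 0.05·126 = -2.3
Step 2: F′(-2.3) = 23.94; x₂ = -2.3 − 0.05·23.94 = -3.497
Step 3: F′(-3.497) = 58.392054; x₃ = -3.497 − 0.05·58.392054 = -6.4166027

-6.4166027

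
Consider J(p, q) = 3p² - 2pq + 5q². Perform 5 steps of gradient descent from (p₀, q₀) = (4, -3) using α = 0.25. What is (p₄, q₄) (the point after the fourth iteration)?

(14, -33.75)

∇J = (6p - 2q, -2p + 10q)
(p₁, q₁) = (4, -3) − 0.25·(30, -38) = (-3.5, 6.5)
(p₂, q₂) = (-3.5, 6.5) − 0.25·(-34, 72) = (5, -11.5)
(p₃, q₃) = (5, -11.5) − 0.25·(53, -125) = (-8.25, 19.75)
(p₄, q₄) = (-8.25, 19.75) − 0.25·(-89, 214) = (14, -33.75)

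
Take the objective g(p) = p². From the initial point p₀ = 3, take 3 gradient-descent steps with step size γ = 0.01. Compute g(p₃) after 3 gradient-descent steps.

g′(p) = 2p
p₁ = 3 − 0.01·6 = 2.94
p₂ = 2.94 − 0.01·5.88 = 2.8812
p₃ = 2.8812 − 0.01·5.7624 = 2.823576
g(2.823576) = 7.972581427776

7.972581427776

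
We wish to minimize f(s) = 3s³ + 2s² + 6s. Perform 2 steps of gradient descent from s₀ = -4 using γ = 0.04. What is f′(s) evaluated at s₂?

13990.723300122624

f′(s) = 9s² + 4s + 6
s₁ = -4 − 0.04·134 = -9.36
s₂ = -9.36 − 0.04·757.0464 = -39.641856
f′(s) at (-39.641856) = 13990.723300122624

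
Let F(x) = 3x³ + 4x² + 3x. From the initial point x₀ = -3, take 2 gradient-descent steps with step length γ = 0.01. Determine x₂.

F′(x) = 9x² + 8x + 3
x₁ = -3 − 0.01·60 = -3.6
x₂ = -3.6 − 0.01·90.84 = -4.5084

-4.5084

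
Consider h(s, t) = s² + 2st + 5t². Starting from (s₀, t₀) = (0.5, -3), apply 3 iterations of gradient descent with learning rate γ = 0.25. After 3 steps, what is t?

11.5

∇h = (2s + 2t, 2s + 10t)
Step 1: at (0.5, -3), ∇h = (-5, -29) → (0.5, -3) − 0.25·(-5, -29) = (1.75, 4.25)
Step 2: at (1.75, 4.25), ∇h = (12, 46) → (1.75, 4.25) − 0.25·(12, 46) = (-1.25, -7.25)
Step 3: at (-1.25, -7.25), ∇h = (-17, -75) → (-1.25, -7.25) − 0.25·(-17, -75) = (3, 11.5)
t = 11.5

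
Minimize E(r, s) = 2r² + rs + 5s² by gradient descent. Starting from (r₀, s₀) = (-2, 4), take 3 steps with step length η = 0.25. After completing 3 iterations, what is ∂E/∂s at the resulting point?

∇E = (4r + s, r + 10s)
Step 1: at (-2, 4), ∇E = (-4, 38) → (-2, 4) − 0.25·(-4, 38) = (-1, -5.5)
Step 2: at (-1, -5.5), ∇E = (-9.5, -56) → (-1, -5.5) − 0.25·(-9.5, -56) = (1.375, 8.5)
Step 3: at (1.375, 8.5), ∇E = (14, 86.375) → (1.375, 8.5) − 0.25·(14, 86.375) = (-2.125, -13.09375)
∂E/∂s at (-2.125, -13.09375) = -133.0625

-133.0625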